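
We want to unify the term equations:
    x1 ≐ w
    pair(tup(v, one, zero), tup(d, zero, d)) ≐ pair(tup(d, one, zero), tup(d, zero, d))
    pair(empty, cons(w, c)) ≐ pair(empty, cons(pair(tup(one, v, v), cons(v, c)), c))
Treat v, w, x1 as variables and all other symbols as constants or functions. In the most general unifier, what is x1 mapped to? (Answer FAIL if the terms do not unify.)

pair(tup(one, d, d), cons(d, c))

Bind x1 := w; no other remaining equation mentions x1.
Decompose pair/2: tup(v, one, zero) ≐ tup(d, one, zero),  tup(d, zero, d) ≐ tup(d, zero, d).
Decompose tup/3: v ≐ d,  one ≐ one,  zero ≐ zero.
Bind v := d; substituting into the one remaining equation that mentions v gives: pair(empty, cons(w, c)) ≐ pair(empty, cons(pair(tup(one, d, d), cons(d, c)), c)).
Delete trivial equation one ≐ one.
Delete trivial equation zero ≐ zero.
Delete trivial equation tup(d, zero, d) ≐ tup(d, zero, d).
Decompose pair/2: empty ≐ empty,  cons(w, c) ≐ cons(pair(tup(one, d, d), cons(d, c)), c).
Delete trivial equation empty ≐ empty.
Decompose cons/2: w ≐ pair(tup(one, d, d), cons(d, c)),  c ≐ c.
Bind w := pair(tup(one, d, d), cons(d, c)); no other remaining equation mentions w. Substituting into the earlier binding gives x1 := pair(tup(one, d, d), cons(d, c)).
Delete trivial equation c ≐ c.
MGU = { x1 -> pair(tup(one, d, d), cons(d, c)), v -> d, w -> pair(tup(one, d, d), cons(d, c)) }, so x1 -> pair(tup(one, d, d), cons(d, c)).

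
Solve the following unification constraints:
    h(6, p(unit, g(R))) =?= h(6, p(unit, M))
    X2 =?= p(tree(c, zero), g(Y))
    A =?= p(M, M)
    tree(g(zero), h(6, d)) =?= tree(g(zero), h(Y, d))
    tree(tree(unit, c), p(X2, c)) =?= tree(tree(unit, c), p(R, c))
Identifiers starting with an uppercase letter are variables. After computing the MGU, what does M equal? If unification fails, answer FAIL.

g(p(tree(c, zero), g(6)))

Decompose h/2: 6 =?= 6,  p(unit, g(R)) =?= p(unit, M).
Delete trivial equation 6 =?= 6.
Decompose p/2: unit =?= unit,  g(R) =?= M.
Delete trivial equation unit =?= unit.
Bind M := g(R); substituting into the one remaining equation that mentions M gives: A =?= p(g(R), g(R)).
Bind X2 := p(tree(c, zero), g(Y)); substituting into the one remaining equation that mentions X2 gives: tree(tree(unit, c), p(p(tree(c, zero), g(Y)), c)) =?= tree(tree(unit, c), p(R, c)).
Bind A := p(g(R), g(R)); no other remaining equation mentions A.
Decompose tree/2: g(zero) =?= g(zero),  h(6, d) =?= h(Y, d).
Delete trivial equation g(zero) =?= g(zero).
Decompose h/2: 6 =?= Y,  d =?= d.
Bind Y := 6; substituting into the one remaining equation that mentions Y gives: tree(tree(unit, c), p(p(tree(c, zero), g(6)), c)) =?= tree(tree(unit, c), p(R, c)). Substituting into the earlier binding gives X2 := p(tree(c, zero), g(6)).
Delete trivial equation d =?= d.
Decompose tree/2: tree(unit, c) =?= tree(unit, c),  p(p(tree(c, zero), g(6)), c) =?= p(R, c).
Delete trivial equation tree(unit, c) =?= tree(unit, c).
Decompose p/2: p(tree(c, zero), g(6)) =?= R,  c =?= c.
Bind R := p(tree(c, zero), g(6)); no other remaining equation mentions R. Substituting into the earlier bindings gives M := g(p(tree(c, zero), g(6))), A := p(g(p(tree(c, zero), g(6))), g(p(tree(c, zero), g(6)))).
Delete trivial equation c =?= c.
MGU = { M := g(p(tree(c, zero), g(6))), X2 := p(tree(c, zero), g(6)), A := p(g(p(tree(c, zero), g(6))), g(p(tree(c, zero), g(6)))), Y := 6, R := p(tree(c, zero), g(6)) }, so M := g(p(tree(c, zero), g(6))).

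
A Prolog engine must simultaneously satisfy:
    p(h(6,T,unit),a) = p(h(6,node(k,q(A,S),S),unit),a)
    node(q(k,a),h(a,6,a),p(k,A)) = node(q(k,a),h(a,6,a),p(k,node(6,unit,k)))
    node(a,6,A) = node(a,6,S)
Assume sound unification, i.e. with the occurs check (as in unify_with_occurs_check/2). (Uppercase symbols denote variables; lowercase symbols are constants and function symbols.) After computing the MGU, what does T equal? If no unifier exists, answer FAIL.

node(k,q(node(6,unit,k),node(6,unit,k)),node(6,unit,k))

Decompose p/2: h(6,T,unit) = h(6,node(k,q(A,S),S),unit),  a = a.
Decompose h/3: 6 = 6,  T = node(k,q(A,S),S),  unit = unit.
Delete trivial equation 6 = 6.
Bind T := node(k,q(A,S),S); no other remaining equation mentions T.
Delete trivial equation unit = unit.
Delete trivial equation a = a.
Decompose node/3: q(k,a) = q(k,a),  h(a,6,a) = h(a,6,a),  p(k,A) = p(k,node(6,unit,k)).
Delete trivial equation q(k,a) = q(k,a).
Delete trivial equation h(a,6,a) = h(a,6,a).
Decompose p/2: k = k,  A = node(6,unit,k).
Delete trivial equation k = k.
Bind A := node(6,unit,k); substituting into the remaining equation gives: node(a,6,node(6,unit,k)) = node(a,6,S). Substituting into the earlier binding gives T := node(k,q(node(6,unit,k),S),S).
Decompose node/3: a = a,  6 = 6,  node(6,unit,k) = S.
Delete trivial equation a = a.
Delete trivial equation 6 = 6.
Bind S := node(6,unit,k). Substituting into the earlier binding gives T := node(k,q(node(6,unit,k),node(6,unit,k)),node(6,unit,k)).
MGU = { T -> node(k,q(node(6,unit,k),node(6,unit,k)),node(6,unit,k)), A -> node(6,unit,k), S -> node(6,unit,k) }, so T -> node(k,q(node(6,unit,k),node(6,unit,k)),node(6,unit,k)).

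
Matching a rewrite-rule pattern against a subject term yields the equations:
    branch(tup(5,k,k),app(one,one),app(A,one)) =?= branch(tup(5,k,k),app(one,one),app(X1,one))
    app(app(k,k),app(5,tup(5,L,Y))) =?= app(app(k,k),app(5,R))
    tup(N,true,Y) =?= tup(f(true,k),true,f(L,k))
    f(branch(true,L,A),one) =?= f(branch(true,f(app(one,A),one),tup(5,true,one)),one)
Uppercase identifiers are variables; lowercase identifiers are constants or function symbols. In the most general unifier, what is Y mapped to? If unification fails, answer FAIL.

f(f(app(one,tup(5,true,one)),one),k)

Decompose branch/3: tup(5,k,k) =?= tup(5,k,k),  app(one,one) =?= app(one,one),  app(A,one) =?= app(X1,one).
Delete trivial equation tup(5,k,k) =?= tup(5,k,k).
Delete trivial equation app(one,one) =?= app(one,one).
Decompose app/2: A =?= X1,  one =?= one.
Bind A := X1; substituting into the one remaining equation that mentions A gives: f(branch(true,L,X1),one) =?= f(branch(true,f(app(one,X1),one),tup(5,true,one)),one).
Delete trivial equation one =?= one.
Decompose app/2: app(k,k) =?= app(k,k),  app(5,tup(5,L,Y)) =?= app(5,R).
Delete trivial equation app(k,k) =?= app(k,k).
Decompose app/2: 5 =?= 5,  tup(5,L,Y) =?= R.
Delete trivial equation 5 =?= 5.
Bind R := tup(5,L,Y); no other remaining equation mentions R.
Decompose tup/3: N =?= f(true,k),  true =?= true,  Y =?= f(L,k).
Bind N := f(true,k); no other remaining equation mentions N.
Delete trivial equation true =?= true.
Bind Y := f(L,k); no other remaining equation mentions Y. Substituting into the earlier binding gives R := tup(5,L,f(L,k)).
Decompose f/2: branch(true,L,X1) =?= branch(true,f(app(one,X1),one),tup(5,true,one)),  one =?= one.
Decompose branch/3: true =?= true,  L =?= f(app(one,X1),one),  X1 =?= tup(5,true,one).
Delete trivial equation true =?= true.
Bind L := f(app(one,X1),one); no other remaining equation mentions L. Substituting into the earlier bindings gives R := tup(5,f(app(one,X1),one),f(f(app(one,X1),one),k)), Y := f(f(app(one,X1),one),k).
Bind X1 := tup(5,true,one); no other remaining equation mentions X1. Substituting into the earlier bindings gives A := tup(5,true,one), R := tup(5,f(app(one,tup(5,true,one)),one),f(f(app(one,tup(5,true,one)),one),k)), Y := f(f(app(one,tup(5,true,one)),one),k), L := f(app(one,tup(5,true,one)),one).
Delete trivial equation one =?= one.
MGU = { A -> tup(5,true,one), R -> tup(5,f(app(one,tup(5,true,one)),one),f(f(app(one,tup(5,true,one)),one),k)), N -> f(true,k), Y -> f(f(app(one,tup(5,true,one)),one),k), L -> f(app(one,tup(5,true,one)),one), X1 -> tup(5,true,one) }, so Y -> f(f(app(one,tup(5,true,one)),one),k).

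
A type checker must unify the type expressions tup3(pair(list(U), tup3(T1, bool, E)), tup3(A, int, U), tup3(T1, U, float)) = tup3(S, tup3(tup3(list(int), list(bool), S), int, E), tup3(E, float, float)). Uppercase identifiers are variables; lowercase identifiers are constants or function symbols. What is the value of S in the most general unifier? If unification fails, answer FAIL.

Decompose tup3/3: pair(list(U), tup3(T1, bool, E)) = S,  tup3(A, int, U) = tup3(tup3(list(int), list(bool), S), int, E),  tup3(T1, U, float) = tup3(E, float, float).
Bind S := pair(list(U), tup3(T1, bool, E)); substituting into the one remaining equation that mentions S gives: tup3(A, int, U) = tup3(tup3(list(int), list(bool), pair(list(U), tup3(T1, bool, E))), int, E).
Decompose tup3/3: A = tup3(list(int), list(bool), pair(list(U), tup3(T1, bool, E))),  int = int,  U = E.
Bind A := tup3(list(int), list(bool), pair(list(U), tup3(T1, bool, E))); no other remaining equation mentions A.
Delete trivial equation int = int.
Bind U := E; substituting into the remaining equation gives: tup3(T1, E, float) = tup3(E, float, float). Substituting into the earlier bindings gives S := pair(list(E), tup3(T1, bool, E)), A := tup3(list(int), list(bool), pair(list(E), tup3(T1, bool, E))).
Decompose tup3/3: T1 = E,  E = float,  float = float.
Bind T1 := E; no other remaining equation mentions T1. Substituting into the earlier bindings gives S := pair(list(E), tup3(E, bool, E)), A := tup3(list(int), list(bool), pair(list(E), tup3(E, bool, E))).
Bind E := float; no other remaining equation mentions E. Substituting into the earlier bindings gives S := pair(list(float), tup3(float, bool, float)), A := tup3(list(int), list(bool), pair(list(float), tup3(float, bool, float))), U := float, T1 := float.
Delete trivial equation float = float.
MGU = { S := pair(list(float), tup3(float, bool, float)), A := tup3(list(int), list(bool), pair(list(float), tup3(float, bool, float))), U := float, T1 := float, E := float }, so S := pair(list(float), tup3(float, bool, float)).

pair(list(float), tup3(float, bool, float))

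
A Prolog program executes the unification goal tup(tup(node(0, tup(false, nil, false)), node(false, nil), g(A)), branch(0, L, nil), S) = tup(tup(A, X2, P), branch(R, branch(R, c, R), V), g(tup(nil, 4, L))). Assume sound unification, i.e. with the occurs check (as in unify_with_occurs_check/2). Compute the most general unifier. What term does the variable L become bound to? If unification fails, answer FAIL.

branch(0, c, 0)

Decompose tup/3: tup(node(0, tup(false, nil, false)), node(false, nil), g(A)) = tup(A, X2, P),  branch(0, L, nil) = branch(R, branch(R, c, R), V),  S = g(tup(nil, 4, L)).
Decompose tup/3: node(0, tup(false, nil, false)) = A,  node(false, nil) = X2,  g(A) = P.
Bind A := node(0, tup(false, nil, false)); substituting into the one remaining equation that mentions A gives: g(node(0, tup(false, nil, false))) = P.
Bind X2 := node(false, nil); no other remaining equation mentions X2.
Bind P := g(node(0, tup(false, nil, false))); no other remaining equation mentions P.
Decompose branch/3: 0 = R,  L = branch(R, c, R),  nil = V.
Bind R := 0; substituting into the one remaining equation that mentions R gives: L = branch(0, c, 0).
Bind L := branch(0, c, 0); substituting into the one remaining equation that mentions L gives: S = g(tup(nil, 4, branch(0, c, 0))).
Bind V := nil; no other remaining equation mentions V.
Bind S := g(tup(nil, 4, branch(0, c, 0))).
MGU = { A = node(0, tup(false, nil, false)), X2 = node(false, nil), P = g(node(0, tup(false, nil, false))), R = 0, L = branch(0, c, 0), V = nil, S = g(tup(nil, 4, branch(0, c, 0))) }, so L = branch(0, c, 0).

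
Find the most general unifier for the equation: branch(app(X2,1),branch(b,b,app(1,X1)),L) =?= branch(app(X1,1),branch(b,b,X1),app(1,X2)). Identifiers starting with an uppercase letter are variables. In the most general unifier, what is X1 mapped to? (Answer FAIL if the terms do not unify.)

Decompose branch/3: app(X2,1) =?= app(X1,1),  branch(b,b,app(1,X1)) =?= branch(b,b,X1),  L =?= app(1,X2).
Decompose app/2: X2 =?= X1,  1 =?= 1.
Bind X2 := X1; substituting into the one remaining equation that mentions X2 gives: L =?= app(1,X1).
Delete trivial equation 1 =?= 1.
Decompose branch/3: b =?= b,  b =?= b,  app(1,X1) =?= X1.
Delete trivial equation b =?= b.
Delete trivial equation b =?= b.
Occurs check fails: X1 occurs in app(1,X1); the equation X1 =?= app(1,X1) has no finite solution.

FAIL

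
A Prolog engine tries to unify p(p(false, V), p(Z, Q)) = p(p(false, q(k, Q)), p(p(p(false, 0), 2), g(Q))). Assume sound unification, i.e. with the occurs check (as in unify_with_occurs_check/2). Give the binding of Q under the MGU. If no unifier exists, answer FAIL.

FAIL

Decompose p/2: p(false, V) = p(false, q(k, Q)),  p(Z, Q) = p(p(p(false, 0), 2), g(Q)).
Decompose p/2: false = false,  V = q(k, Q).
Delete trivial equation false = false.
Bind V := q(k, Q); no other remaining equation mentions V.
Decompose p/2: Z = p(p(false, 0), 2),  Q = g(Q).
Bind Z := p(p(false, 0), 2); no other remaining equation mentions Z.
Occurs check fails: Q occurs in g(Q); the equation Q = g(Q) has no finite solution.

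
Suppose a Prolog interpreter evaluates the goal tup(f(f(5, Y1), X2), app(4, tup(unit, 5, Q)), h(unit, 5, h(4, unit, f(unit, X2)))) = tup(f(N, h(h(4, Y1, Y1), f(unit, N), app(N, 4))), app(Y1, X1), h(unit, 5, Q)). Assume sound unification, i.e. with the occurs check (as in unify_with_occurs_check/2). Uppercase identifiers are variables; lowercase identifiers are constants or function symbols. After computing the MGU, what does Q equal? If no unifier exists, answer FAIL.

h(4, unit, f(unit, h(h(4, 4, 4), f(unit, f(5, 4)), app(f(5, 4), 4))))

Decompose tup/3: f(f(5, Y1), X2) = f(N, h(h(4, Y1, Y1), f(unit, N), app(N, 4))),  app(4, tup(unit, 5, Q)) = app(Y1, X1),  h(unit, 5, h(4, unit, f(unit, X2))) = h(unit, 5, Q).
Decompose f/2: f(5, Y1) = N,  X2 = h(h(4, Y1, Y1), f(unit, N), app(N, 4)).
Bind N := f(5, Y1); substituting into the one remaining equation that mentions N gives: X2 = h(h(4, Y1, Y1), f(unit, f(5, Y1)), app(f(5, Y1), 4)).
Bind X2 := h(h(4, Y1, Y1), f(unit, f(5, Y1)), app(f(5, Y1), 4)); substituting into the one remaining equation that mentions X2 gives: h(unit, 5, h(4, unit, f(unit, h(h(4, Y1, Y1), f(unit, f(5, Y1)), app(f(5, Y1), 4))))) = h(unit, 5, Q).
Decompose app/2: 4 = Y1,  tup(unit, 5, Q) = X1.
Bind Y1 := 4; substituting into the one remaining equation that mentions Y1 gives: h(unit, 5, h(4, unit, f(unit, h(h(4, 4, 4), f(unit, f(5, 4)), app(f(5, 4), 4))))) = h(unit, 5, Q). Substituting into the earlier bindings gives N := f(5, 4), X2 := h(h(4, 4, 4), f(unit, f(5, 4)), app(f(5, 4), 4)).
Bind X1 := tup(unit, 5, Q); no other remaining equation mentions X1.
Decompose h/3: unit = unit,  5 = 5,  h(4, unit, f(unit, h(h(4, 4, 4), f(unit, f(5, 4)), app(f(5, 4), 4)))) = Q.
Delete trivial equation unit = unit.
Delete trivial equation 5 = 5.
Bind Q := h(4, unit, f(unit, h(h(4, 4, 4), f(unit, f(5, 4)), app(f(5, 4), 4)))). Substituting into the earlier binding gives X1 := tup(unit, 5, h(4, unit, f(unit, h(h(4, 4, 4), f(unit, f(5, 4)), app(f(5, 4), 4))))).
MGU = { N = f(5, 4), X2 = h(h(4, 4, 4), f(unit, f(5, 4)), app(f(5, 4), 4)), Y1 = 4, X1 = tup(unit, 5, h(4, unit, f(unit, h(h(4, 4, 4), f(unit, f(5, 4)), app(f(5, 4), 4))))), Q = h(4, unit, f(unit, h(h(4, 4, 4), f(unit, f(5, 4)), app(f(5, 4), 4)))) }, so Q = h(4, unit, f(unit, h(h(4, 4, 4), f(unit, f(5, 4)), app(f(5, 4), 4)))).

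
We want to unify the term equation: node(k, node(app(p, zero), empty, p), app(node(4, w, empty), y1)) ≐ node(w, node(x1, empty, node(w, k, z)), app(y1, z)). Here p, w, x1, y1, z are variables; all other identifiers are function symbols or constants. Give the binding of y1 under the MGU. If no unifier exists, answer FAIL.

Decompose node/3: k ≐ w,  node(app(p, zero), empty, p) ≐ node(x1, empty, node(w, k, z)),  app(node(4, w, empty), y1) ≐ app(y1, z).
Bind w := k; substituting into the remaining equations gives: node(app(p, zero), empty, p) ≐ node(x1, empty, node(k, k, z)),  app(node(4, k, empty), y1) ≐ app(y1, z).
Decompose node/3: app(p, zero) ≐ x1,  empty ≐ empty,  p ≐ node(k, k, z).
Bind x1 := app(p, zero); no other remaining equation mentions x1.
Delete trivial equation empty ≐ empty.
Bind p := node(k, k, z); no other remaining equation mentions p. Substituting into the earlier binding gives x1 := app(node(k, k, z), zero).
Decompose app/2: node(4, k, empty) ≐ y1,  y1 ≐ z.
Bind y1 := node(4, k, empty); substituting into the remaining equation gives: node(4, k, empty) ≐ z.
Bind z := node(4, k, empty). Substituting into the earlier bindings gives x1 := app(node(k, k, node(4, k, empty)), zero), p := node(k, k, node(4, k, empty)).
MGU = { w ↦ k, x1 ↦ app(node(k, k, node(4, k, empty)), zero), p ↦ node(k, k, node(4, k, empty)), y1 ↦ node(4, k, empty), z ↦ node(4, k, empty) }, so y1 ↦ node(4, k, empty).

node(4, k, empty)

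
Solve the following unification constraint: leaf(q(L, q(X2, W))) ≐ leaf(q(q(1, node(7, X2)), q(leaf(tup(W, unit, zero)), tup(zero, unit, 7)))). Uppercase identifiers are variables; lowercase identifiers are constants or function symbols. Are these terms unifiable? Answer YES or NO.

YES

Decompose leaf/1: q(L, q(X2, W)) ≐ q(q(1, node(7, X2)), q(leaf(tup(W, unit, zero)), tup(zero, unit, 7))).
Decompose q/2: L ≐ q(1, node(7, X2)),  q(X2, W) ≐ q(leaf(tup(W, unit, zero)), tup(zero, unit, 7)).
Bind L := q(1, node(7, X2)); no other remaining equation mentions L.
Decompose q/2: X2 ≐ leaf(tup(W, unit, zero)),  W ≐ tup(zero, unit, 7).
Bind X2 := leaf(tup(W, unit, zero)); no other remaining equation mentions X2. Substituting into the earlier binding gives L := q(1, node(7, leaf(tup(W, unit, zero)))).
Bind W := tup(zero, unit, 7). Substituting into the earlier bindings gives L := q(1, node(7, leaf(tup(tup(zero, unit, 7), unit, zero)))), X2 := leaf(tup(tup(zero, unit, 7), unit, zero)).
No equations remain and no clash or occurs-check failure arose, so a unifier exists.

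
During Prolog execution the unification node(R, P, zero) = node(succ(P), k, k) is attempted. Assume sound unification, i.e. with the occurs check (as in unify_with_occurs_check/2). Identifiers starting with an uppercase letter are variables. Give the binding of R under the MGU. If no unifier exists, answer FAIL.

Decompose node/3: R = succ(P),  P = k,  zero = k.
Bind R := succ(P); no other remaining equation mentions R.
Bind P := k; no other remaining equation mentions P. Substituting into the earlier binding gives R := succ(k).
Clash: constants zero and k differ; no unifier exists.

FAIL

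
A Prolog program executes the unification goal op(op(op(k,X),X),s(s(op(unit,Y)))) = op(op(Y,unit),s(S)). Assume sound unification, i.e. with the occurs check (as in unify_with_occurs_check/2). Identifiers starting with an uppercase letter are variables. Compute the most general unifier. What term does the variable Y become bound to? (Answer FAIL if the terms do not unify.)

Decompose op/2: op(op(k,X),X) = op(Y,unit),  s(s(op(unit,Y))) = s(S).
Decompose op/2: op(k,X) = Y,  X = unit.
Bind Y := op(k,X); substituting into the one remaining equation that mentions Y gives: s(s(op(unit,op(k,X)))) = s(S).
Bind X := unit; substituting into the remaining equation gives: s(s(op(unit,op(k,unit)))) = s(S). Substituting into the earlier binding gives Y := op(k,unit).
Decompose s/1: s(op(unit,op(k,unit))) = S.
Bind S := s(op(unit,op(k,unit))).
MGU = { Y = op(k,unit), X = unit, S = s(op(unit,op(k,unit))) }, so Y = op(k,unit).

op(k,unit)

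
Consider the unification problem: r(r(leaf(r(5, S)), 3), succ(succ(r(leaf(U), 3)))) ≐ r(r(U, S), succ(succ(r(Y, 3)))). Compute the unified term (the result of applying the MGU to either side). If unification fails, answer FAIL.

Decompose r/2: r(leaf(r(5, S)), 3) ≐ r(U, S),  succ(succ(r(leaf(U), 3))) ≐ succ(succ(r(Y, 3))).
Decompose r/2: leaf(r(5, S)) ≐ U,  3 ≐ S.
Bind U := leaf(r(5, S)); substituting into the one remaining equation that mentions U gives: succ(succ(r(leaf(leaf(r(5, S))), 3))) ≐ succ(succ(r(Y, 3))).
Bind S := 3; substituting into the remaining equation gives: succ(succ(r(leaf(leaf(r(5, 3))), 3))) ≐ succ(succ(r(Y, 3))). Substituting into the earlier binding gives U := leaf(r(5, 3)).
Decompose succ/1: succ(r(leaf(leaf(r(5, 3))), 3)) ≐ succ(r(Y, 3)).
Decompose succ/1: r(leaf(leaf(r(5, 3))), 3) ≐ r(Y, 3).
Decompose r/2: leaf(leaf(r(5, 3))) ≐ Y,  3 ≐ 3.
Bind Y := leaf(leaf(r(5, 3))); no other remaining equation mentions Y.
Delete trivial equation 3 ≐ 3.
Applying the MGU to either side gives r(r(leaf(r(5, 3)), 3), succ(succ(r(leaf(leaf(r(5, 3))), 3)))).

r(r(leaf(r(5, 3)), 3), succ(succ(r(leaf(leaf(r(5, 3))), 3))))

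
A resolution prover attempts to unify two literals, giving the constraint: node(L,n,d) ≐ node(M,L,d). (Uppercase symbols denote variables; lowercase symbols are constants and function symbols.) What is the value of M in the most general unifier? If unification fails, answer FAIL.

n

Decompose node/3: L ≐ M,  n ≐ L,  d ≐ d.
Bind L := M; substituting into the one remaining equation that mentions L gives: n ≐ M.
Bind M := n; no other remaining equation mentions M. Substituting into the earlier binding gives L := n.
Delete trivial equation d ≐ d.
MGU = { L -> n, M -> n }, so M -> n.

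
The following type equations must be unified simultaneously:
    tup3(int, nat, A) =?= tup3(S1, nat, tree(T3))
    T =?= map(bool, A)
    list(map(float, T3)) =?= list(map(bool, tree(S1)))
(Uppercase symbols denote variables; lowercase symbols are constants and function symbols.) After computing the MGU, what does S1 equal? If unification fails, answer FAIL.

FAIL

Decompose tup3/3: int =?= S1,  nat =?= nat,  A =?= tree(T3).
Bind S1 := int; substituting into the one remaining equation that mentions S1 gives: list(map(float, T3)) =?= list(map(bool, tree(int))).
Delete trivial equation nat =?= nat.
Bind A := tree(T3); substituting into the one remaining equation that mentions A gives: T =?= map(bool, tree(T3)).
Bind T := map(bool, tree(T3)); no other remaining equation mentions T.
Decompose list/1: map(float, T3) =?= map(bool, tree(int)).
Decompose map/2: float =?= bool,  T3 =?= tree(int).
Clash: constants float and bool differ; no unifier exists.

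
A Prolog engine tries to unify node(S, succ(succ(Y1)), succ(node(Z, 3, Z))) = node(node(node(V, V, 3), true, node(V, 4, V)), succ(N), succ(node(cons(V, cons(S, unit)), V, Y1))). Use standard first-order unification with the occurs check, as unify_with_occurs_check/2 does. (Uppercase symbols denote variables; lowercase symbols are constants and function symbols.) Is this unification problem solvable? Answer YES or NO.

Decompose node/3: S = node(node(V, V, 3), true, node(V, 4, V)),  succ(succ(Y1)) = succ(N),  succ(node(Z, 3, Z)) = succ(node(cons(V, cons(S, unit)), V, Y1)).
Bind S := node(node(V, V, 3), true, node(V, 4, V)); substituting into the one remaining equation that mentions S gives: succ(node(Z, 3, Z)) = succ(node(cons(V, cons(node(node(V, V, 3), true, node(V, 4, V)), unit)), V, Y1)).
Decompose succ/1: succ(Y1) = N.
Bind N := succ(Y1); no other remaining equation mentions N.
Decompose succ/1: node(Z, 3, Z) = node(cons(V, cons(node(node(V, V, 3), true, node(V, 4, V)), unit)), V, Y1).
Decompose node/3: Z = cons(V, cons(node(node(V, V, 3), true, node(V, 4, V)), unit)),  3 = V,  Z = Y1.
Bind Z := cons(V, cons(node(node(V, V, 3), true, node(V, 4, V)), unit)); substituting into the one remaining equation that mentions Z gives: cons(V, cons(node(node(V, V, 3), true, node(V, 4, V)), unit)) = Y1.
Bind V := 3; substituting into the remaining equation gives: cons(3, cons(node(node(3, 3, 3), true, node(3, 4, 3)), unit)) = Y1. Substituting into the earlier bindings gives S := node(node(3, 3, 3), true, node(3, 4, 3)), Z := cons(3, cons(node(node(3, 3, 3), true, node(3, 4, 3)), unit)).
Bind Y1 := cons(3, cons(node(node(3, 3, 3), true, node(3, 4, 3)), unit)). Substituting into the earlier binding gives N := succ(cons(3, cons(node(node(3, 3, 3), true, node(3, 4, 3)), unit))).
No equations remain and no clash or occurs-check failure arose, so a unifier exists.

YES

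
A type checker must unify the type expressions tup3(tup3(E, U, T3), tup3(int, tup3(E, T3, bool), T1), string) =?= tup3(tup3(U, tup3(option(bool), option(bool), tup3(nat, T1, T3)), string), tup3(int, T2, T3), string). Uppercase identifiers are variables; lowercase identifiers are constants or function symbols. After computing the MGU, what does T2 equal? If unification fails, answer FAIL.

Decompose tup3/3: tup3(E, U, T3) =?= tup3(U, tup3(option(bool), option(bool), tup3(nat, T1, T3)), string),  tup3(int, tup3(E, T3, bool), T1) =?= tup3(int, T2, T3),  string =?= string.
Decompose tup3/3: E =?= U,  U =?= tup3(option(bool), option(bool), tup3(nat, T1, T3)),  T3 =?= string.
Bind E := U; substituting into the one remaining equation that mentions E gives: tup3(int, tup3(U, T3, bool), T1) =?= tup3(int, T2, T3).
Bind U := tup3(option(bool), option(bool), tup3(nat, T1, T3)); substituting into the one remaining equation that mentions U gives: tup3(int, tup3(tup3(option(bool), option(bool), tup3(nat, T1, T3)), T3, bool), T1) =?= tup3(int, T2, T3). Substituting into the earlier binding gives E := tup3(option(bool), option(bool), tup3(nat, T1, T3)).
Bind T3 := string; substituting into the one remaining equation that mentions T3 gives: tup3(int, tup3(tup3(option(bool), option(bool), tup3(nat, T1, string)), string, bool), T1) =?= tup3(int, T2, string). Substituting into the earlier bindings gives E := tup3(option(bool), option(bool), tup3(nat, T1, string)), U := tup3(option(bool), option(bool), tup3(nat, T1, string)).
Decompose tup3/3: int =?= int,  tup3(tup3(option(bool), option(bool), tup3(nat, T1, string)), string, bool) =?= T2,  T1 =?= string.
Delete trivial equation int =?= int.
Bind T2 := tup3(tup3(option(bool), option(bool), tup3(nat, T1, string)), string, bool); no other remaining equation mentions T2.
Bind T1 := string; no other remaining equation mentions T1. Substituting into the earlier bindings gives E := tup3(option(bool), option(bool), tup3(nat, string, string)), U := tup3(option(bool), option(bool), tup3(nat, string, string)), T2 := tup3(tup3(option(bool), option(bool), tup3(nat, string, string)), string, bool).
Delete trivial equation string =?= string.
MGU = { E -> tup3(option(bool), option(bool), tup3(nat, string, string)), U -> tup3(option(bool), option(bool), tup3(nat, string, string)), T3 -> string, T2 -> tup3(tup3(option(bool), option(bool), tup3(nat, string, string)), string, bool), T1 -> string }, so T2 -> tup3(tup3(option(bool), option(bool), tup3(nat, string, string)), string, bool).

tup3(tup3(option(bool), option(bool), tup3(nat, string, string)), string, bool)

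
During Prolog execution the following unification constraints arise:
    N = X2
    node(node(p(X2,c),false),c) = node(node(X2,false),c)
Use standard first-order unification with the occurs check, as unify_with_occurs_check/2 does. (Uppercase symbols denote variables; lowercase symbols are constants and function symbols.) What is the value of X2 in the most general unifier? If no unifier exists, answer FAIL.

FAIL

Bind N := X2; no other remaining equation mentions N.
Decompose node/2: node(p(X2,c),false) = node(X2,false),  c = c.
Decompose node/2: p(X2,c) = X2,  false = false.
Occurs check fails: X2 occurs in p(X2,c); the equation X2 = p(X2,c) has no finite solution.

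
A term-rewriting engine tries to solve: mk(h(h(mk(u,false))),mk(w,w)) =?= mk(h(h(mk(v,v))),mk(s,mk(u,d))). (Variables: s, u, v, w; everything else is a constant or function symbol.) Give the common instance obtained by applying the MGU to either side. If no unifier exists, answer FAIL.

mk(h(h(mk(false,false))),mk(mk(false,d),mk(false,d)))

Decompose mk/2: h(h(mk(u,false))) =?= h(h(mk(v,v))),  mk(w,w) =?= mk(s,mk(u,d)).
Decompose h/1: h(mk(u,false)) =?= h(mk(v,v)).
Decompose h/1: mk(u,false) =?= mk(v,v).
Decompose mk/2: u =?= v,  false =?= v.
Bind u := v; substituting into the one remaining equation that mentions u gives: mk(w,w) =?= mk(s,mk(v,d)).
Bind v := false; substituting into the remaining equation gives: mk(w,w) =?= mk(s,mk(false,d)). Substituting into the earlier binding gives u := false.
Decompose mk/2: w =?= s,  w =?= mk(false,d).
Bind w := s; substituting into the remaining equation gives: s =?= mk(false,d).
Bind s := mk(false,d). Substituting into the earlier binding gives w := mk(false,d).
Applying the MGU to either side gives mk(h(h(mk(false,false))),mk(mk(false,d),mk(false,d))).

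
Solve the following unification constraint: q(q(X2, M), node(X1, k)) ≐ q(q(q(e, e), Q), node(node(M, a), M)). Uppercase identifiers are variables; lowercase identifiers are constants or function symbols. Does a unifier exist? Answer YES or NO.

YES

Decompose q/2: q(X2, M) ≐ q(q(e, e), Q),  node(X1, k) ≐ node(node(M, a), M).
Decompose q/2: X2 ≐ q(e, e),  M ≐ Q.
Bind X2 := q(e, e); no other remaining equation mentions X2.
Bind M := Q; substituting into the remaining equation gives: node(X1, k) ≐ node(node(Q, a), Q).
Decompose node/2: X1 ≐ node(Q, a),  k ≐ Q.
Bind X1 := node(Q, a); no other remaining equation mentions X1.
Bind Q := k. Substituting into the earlier bindings gives M := k, X1 := node(k, a).
No equations remain and no clash or occurs-check failure arose, so a unifier exists.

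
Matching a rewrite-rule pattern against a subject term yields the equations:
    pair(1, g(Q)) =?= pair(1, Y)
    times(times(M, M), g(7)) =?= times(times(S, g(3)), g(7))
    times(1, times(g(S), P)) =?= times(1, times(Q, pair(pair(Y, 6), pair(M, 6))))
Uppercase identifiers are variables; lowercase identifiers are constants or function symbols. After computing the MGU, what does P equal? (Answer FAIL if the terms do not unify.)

Decompose pair/2: 1 =?= 1,  g(Q) =?= Y.
Delete trivial equation 1 =?= 1.
Bind Y := g(Q); substituting into the one remaining equation that mentions Y gives: times(1, times(g(S), P)) =?= times(1, times(Q, pair(pair(g(Q), 6), pair(M, 6)))).
Decompose times/2: times(M, M) =?= times(S, g(3)),  g(7) =?= g(7).
Decompose times/2: M =?= S,  M =?= g(3).
Bind M := S; substituting into the 2 remaining equations that mention M gives: S =?= g(3),  times(1, times(g(S), P)) =?= times(1, times(Q, pair(pair(g(Q), 6), pair(S, 6)))).
Bind S := g(3); substituting into the one remaining equation that mentions S gives: times(1, times(g(g(3)), P)) =?= times(1, times(Q, pair(pair(g(Q), 6), pair(g(3), 6)))). Substituting into the earlier binding gives M := g(3).
Delete trivial equation g(7) =?= g(7).
Decompose times/2: 1 =?= 1,  times(g(g(3)), P) =?= times(Q, pair(pair(g(Q), 6), pair(g(3), 6))).
Delete trivial equation 1 =?= 1.
Decompose times/2: g(g(3)) =?= Q,  P =?= pair(pair(g(Q), 6), pair(g(3), 6)).
Bind Q := g(g(3)); substituting into the remaining equation gives: P =?= pair(pair(g(g(g(3))), 6), pair(g(3), 6)). Substituting into the earlier binding gives Y := g(g(g(3))).
Bind P := pair(pair(g(g(g(3))), 6), pair(g(3), 6)).
MGU = { Y -> g(g(g(3))), M -> g(3), S -> g(3), Q -> g(g(3)), P -> pair(pair(g(g(g(3))), 6), pair(g(3), 6)) }, so P -> pair(pair(g(g(g(3))), 6), pair(g(3), 6)).

pair(pair(g(g(g(3))), 6), pair(g(3), 6))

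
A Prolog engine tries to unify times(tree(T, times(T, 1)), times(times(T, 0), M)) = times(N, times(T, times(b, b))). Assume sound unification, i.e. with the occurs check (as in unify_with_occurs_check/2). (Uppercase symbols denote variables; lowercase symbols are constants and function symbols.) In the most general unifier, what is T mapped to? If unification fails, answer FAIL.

FAIL

Decompose times/2: tree(T, times(T, 1)) = N,  times(times(T, 0), M) = times(T, times(b, b)).
Bind N := tree(T, times(T, 1)); no other remaining equation mentions N.
Decompose times/2: times(T, 0) = T,  M = times(b, b).
Occurs check fails: T occurs in times(T, 0); the equation T = times(T, 0) has no finite solution.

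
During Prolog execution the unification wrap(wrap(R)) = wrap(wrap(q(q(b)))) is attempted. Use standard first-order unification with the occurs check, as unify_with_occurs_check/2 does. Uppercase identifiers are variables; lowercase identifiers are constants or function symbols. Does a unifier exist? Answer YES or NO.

Decompose wrap/1: wrap(R) = wrap(q(q(b))).
Decompose wrap/1: R = q(q(b)).
Bind R := q(q(b)).
No equations remain and no clash or occurs-check failure arose, so a unifier exists.

YES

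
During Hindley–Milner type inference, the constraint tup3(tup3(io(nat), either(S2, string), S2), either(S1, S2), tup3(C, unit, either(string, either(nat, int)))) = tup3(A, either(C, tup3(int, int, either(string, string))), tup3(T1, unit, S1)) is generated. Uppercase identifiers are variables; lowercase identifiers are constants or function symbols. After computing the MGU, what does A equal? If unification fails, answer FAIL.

Decompose tup3/3: tup3(io(nat), either(S2, string), S2) = A,  either(S1, S2) = either(C, tup3(int, int, either(string, string))),  tup3(C, unit, either(string, either(nat, int))) = tup3(T1, unit, S1).
Bind A := tup3(io(nat), either(S2, string), S2); no other remaining equation mentions A.
Decompose either/2: S1 = C,  S2 = tup3(int, int, either(string, string)).
Bind S1 := C; substituting into the one remaining equation that mentions S1 gives: tup3(C, unit, either(string, either(nat, int))) = tup3(T1, unit, C).
Bind S2 := tup3(int, int, either(string, string)); no other remaining equation mentions S2. Substituting into the earlier binding gives A := tup3(io(nat), either(tup3(int, int, either(string, string)), string), tup3(int, int, either(string, string))).
Decompose tup3/3: C = T1,  unit = unit,  either(string, either(nat, int)) = C.
Bind C := T1; substituting into the one remaining equation that mentions C gives: either(string, either(nat, int)) = T1. Substituting into the earlier binding gives S1 := T1.
Delete trivial equation unit = unit.
Bind T1 := either(string, either(nat, int)). Substituting into the earlier bindings gives S1 := either(string, either(nat, int)), C := either(string, either(nat, int)).
MGU = { A -> tup3(io(nat), either(tup3(int, int, either(string, string)), string), tup3(int, int, either(string, string))), S1 -> either(string, either(nat, int)), S2 -> tup3(int, int, either(string, string)), C -> either(string, either(nat, int)), T1 -> either(string, either(nat, int)) }, so A -> tup3(io(nat), either(tup3(int, int, either(string, string)), string), tup3(int, int, either(string, string))).

tup3(io(nat), either(tup3(int, int, either(string, string)), string), tup3(int, int, either(string, string)))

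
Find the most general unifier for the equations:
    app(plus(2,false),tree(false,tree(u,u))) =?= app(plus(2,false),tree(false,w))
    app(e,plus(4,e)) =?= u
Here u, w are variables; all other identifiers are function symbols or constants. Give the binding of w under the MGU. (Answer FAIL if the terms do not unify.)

tree(app(e,plus(4,e)),app(e,plus(4,e)))

Decompose app/2: plus(2,false) =?= plus(2,false),  tree(false,tree(u,u)) =?= tree(false,w).
Delete trivial equation plus(2,false) =?= plus(2,false).
Decompose tree/2: false =?= false,  tree(u,u) =?= w.
Delete trivial equation false =?= false.
Bind w := tree(u,u); no other remaining equation mentions w.
Bind u := app(e,plus(4,e)). Substituting into the earlier binding gives w := tree(app(e,plus(4,e)),app(e,plus(4,e))).
MGU = { w ↦ tree(app(e,plus(4,e)),app(e,plus(4,e))), u ↦ app(e,plus(4,e)) }, so w ↦ tree(app(e,plus(4,e)),app(e,plus(4,e))).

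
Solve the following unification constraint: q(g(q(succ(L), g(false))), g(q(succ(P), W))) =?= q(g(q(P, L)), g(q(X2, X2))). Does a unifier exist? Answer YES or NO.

YES

Decompose q/2: g(q(succ(L), g(false))) =?= g(q(P, L)),  g(q(succ(P), W)) =?= g(q(X2, X2)).
Decompose g/1: q(succ(L), g(false)) =?= q(P, L).
Decompose q/2: succ(L) =?= P,  g(false) =?= L.
Bind P := succ(L); substituting into the one remaining equation that mentions P gives: g(q(succ(succ(L)), W)) =?= g(q(X2, X2)).
Bind L := g(false); substituting into the remaining equation gives: g(q(succ(succ(g(false))), W)) =?= g(q(X2, X2)). Substituting into the earlier binding gives P := succ(g(false)).
Decompose g/1: q(succ(succ(g(false))), W) =?= q(X2, X2).
Decompose q/2: succ(succ(g(false))) =?= X2,  W =?= X2.
Bind X2 := succ(succ(g(false))); substituting into the remaining equation gives: W =?= succ(succ(g(false))).
Bind W := succ(succ(g(false))).
No equations remain and no clash or occurs-check failure arose, so a unifier exists.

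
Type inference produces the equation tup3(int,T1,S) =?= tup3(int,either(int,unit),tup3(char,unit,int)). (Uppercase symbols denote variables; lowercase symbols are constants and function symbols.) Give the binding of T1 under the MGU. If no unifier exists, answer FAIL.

Decompose tup3/3: int =?= int,  T1 =?= either(int,unit),  S =?= tup3(char,unit,int).
Delete trivial equation int =?= int.
Bind T1 := either(int,unit); no other remaining equation mentions T1.
Bind S := tup3(char,unit,int).
MGU = { T1 := either(int,unit), S := tup3(char,unit,int) }, so T1 := either(int,unit).

either(int,unit)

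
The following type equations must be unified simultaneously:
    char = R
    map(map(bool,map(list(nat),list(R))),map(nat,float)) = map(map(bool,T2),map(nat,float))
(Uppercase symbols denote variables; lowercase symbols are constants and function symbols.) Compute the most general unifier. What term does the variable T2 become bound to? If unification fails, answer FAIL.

Bind R := char; substituting into the remaining equation gives: map(map(bool,map(list(nat),list(char))),map(nat,float)) = map(map(bool,T2),map(nat,float)).
Decompose map/2: map(bool,map(list(nat),list(char))) = map(bool,T2),  map(nat,float) = map(nat,float).
Decompose map/2: bool = bool,  map(list(nat),list(char)) = T2.
Delete trivial equation bool = bool.
Bind T2 := map(list(nat),list(char)); no other remaining equation mentions T2.
Delete trivial equation map(nat,float) = map(nat,float).
MGU = { R -> char, T2 -> map(list(nat),list(char)) }, so T2 -> map(list(nat),list(char)).

map(list(nat),list(char))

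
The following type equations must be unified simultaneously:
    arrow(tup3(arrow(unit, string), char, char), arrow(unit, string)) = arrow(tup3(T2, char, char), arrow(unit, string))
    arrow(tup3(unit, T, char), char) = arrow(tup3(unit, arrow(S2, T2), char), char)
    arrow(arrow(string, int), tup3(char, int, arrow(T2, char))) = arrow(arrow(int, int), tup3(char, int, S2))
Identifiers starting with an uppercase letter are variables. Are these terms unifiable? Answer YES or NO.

Decompose arrow/2: tup3(arrow(unit, string), char, char) = tup3(T2, char, char),  arrow(unit, string) = arrow(unit, string).
Decompose tup3/3: arrow(unit, string) = T2,  char = char,  char = char.
Bind T2 := arrow(unit, string); substituting into the 2 remaining equations that mention T2 gives: arrow(tup3(unit, T, char), char) = arrow(tup3(unit, arrow(S2, arrow(unit, string)), char), char),  arrow(arrow(string, int), tup3(char, int, arrow(arrow(unit, string), char))) = arrow(arrow(int, int), tup3(char, int, S2)).
Delete trivial equation char = char.
Delete trivial equation char = char.
Delete trivial equation arrow(unit, string) = arrow(unit, string).
Decompose arrow/2: tup3(unit, T, char) = tup3(unit, arrow(S2, arrow(unit, string)), char),  char = char.
Decompose tup3/3: unit = unit,  T = arrow(S2, arrow(unit, string)),  char = char.
Delete trivial equation unit = unit.
Bind T := arrow(S2, arrow(unit, string)); no other remaining equation mentions T.
Delete trivial equation char = char.
Delete trivial equation char = char.
Decompose arrow/2: arrow(string, int) = arrow(int, int),  tup3(char, int, arrow(arrow(unit, string), char)) = tup3(char, int, S2).
Decompose arrow/2: string = int,  int = int.
Clash: constants string and int differ; no unifier exists.

NO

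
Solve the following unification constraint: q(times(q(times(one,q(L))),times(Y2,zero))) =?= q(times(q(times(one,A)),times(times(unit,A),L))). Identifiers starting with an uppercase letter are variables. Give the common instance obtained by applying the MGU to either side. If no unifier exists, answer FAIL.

Decompose q/1: times(q(times(one,q(L))),times(Y2,zero)) =?= times(q(times(one,A)),times(times(unit,A),L)).
Decompose times/2: q(times(one,q(L))) =?= q(times(one,A)),  times(Y2,zero) =?= times(times(unit,A),L).
Decompose q/1: times(one,q(L)) =?= times(one,A).
Decompose times/2: one =?= one,  q(L) =?= A.
Delete trivial equation one =?= one.
Bind A := q(L); substituting into the remaining equation gives: times(Y2,zero) =?= times(times(unit,q(L)),L).
Decompose times/2: Y2 =?= times(unit,q(L)),  zero =?= L.
Bind Y2 := times(unit,q(L)); no other remaining equation mentions Y2.
Bind L := zero. Substituting into the earlier bindings gives A := q(zero), Y2 := times(unit,q(zero)).
Applying the MGU to either side gives q(times(q(times(one,q(zero))),times(times(unit,q(zero)),zero))).

q(times(q(times(one,q(zero))),times(times(unit,q(zero)),zero)))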